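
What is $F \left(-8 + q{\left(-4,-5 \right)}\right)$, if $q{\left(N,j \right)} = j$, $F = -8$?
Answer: $104$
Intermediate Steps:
$F \left(-8 + q{\left(-4,-5 \right)}\right) = - 8 \left(-8 - 5\right) = \left(-8\right) \left(-13\right) = 104$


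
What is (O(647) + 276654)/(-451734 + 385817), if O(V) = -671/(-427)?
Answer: -1936589/461419 ≈ -4.1970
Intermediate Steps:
O(V) = 11/7 (O(V) = -671*(-1/427) = 11/7)
(O(647) + 276654)/(-451734 + 385817) = (11/7 + 276654)/(-451734 + 385817) = (1936589/7)/(-65917) = (1936589/7)*(-1/65917) = -1936589/461419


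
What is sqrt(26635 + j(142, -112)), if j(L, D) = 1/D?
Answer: sqrt(20881833)/28 ≈ 163.20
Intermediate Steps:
sqrt(26635 + j(142, -112)) = sqrt(26635 + 1/(-112)) = sqrt(26635 - 1/112) = sqrt(2983119/112) = sqrt(20881833)/28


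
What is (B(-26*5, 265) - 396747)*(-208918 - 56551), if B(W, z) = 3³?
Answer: 105316861680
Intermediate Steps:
B(W, z) = 27
(B(-26*5, 265) - 396747)*(-208918 - 56551) = (27 - 396747)*(-208918 - 56551) = -396720*(-265469) = 105316861680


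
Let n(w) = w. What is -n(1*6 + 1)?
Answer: -7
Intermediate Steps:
-n(1*6 + 1) = -(1*6 + 1) = -(6 + 1) = -1*7 = -7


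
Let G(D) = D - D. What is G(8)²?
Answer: 0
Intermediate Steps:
G(D) = 0
G(8)² = 0² = 0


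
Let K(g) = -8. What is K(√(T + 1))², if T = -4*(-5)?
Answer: 64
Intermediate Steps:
T = 20
K(√(T + 1))² = (-8)² = 64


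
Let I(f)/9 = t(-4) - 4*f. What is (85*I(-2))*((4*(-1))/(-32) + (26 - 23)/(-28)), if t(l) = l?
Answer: 765/14 ≈ 54.643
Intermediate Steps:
I(f) = -36 - 36*f (I(f) = 9*(-4 - 4*f) = -36 - 36*f)
(85*I(-2))*((4*(-1))/(-32) + (26 - 23)/(-28)) = (85*(-36 - 36*(-2)))*((4*(-1))/(-32) + (26 - 23)/(-28)) = (85*(-36 + 72))*(-4*(-1/32) + 3*(-1/28)) = (85*36)*(1/8 - 3/28) = 3060*(1/56) = 765/14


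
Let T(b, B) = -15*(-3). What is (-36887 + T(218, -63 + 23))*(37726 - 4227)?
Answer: -1234170158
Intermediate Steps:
T(b, B) = 45
(-36887 + T(218, -63 + 23))*(37726 - 4227) = (-36887 + 45)*(37726 - 4227) = -36842*33499 = -1234170158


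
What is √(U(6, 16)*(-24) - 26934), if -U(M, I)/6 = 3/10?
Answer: I*√672270/5 ≈ 163.98*I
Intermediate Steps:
U(M, I) = -9/5 (U(M, I) = -18/10 = -6*3/10 = -9/5)
√(U(6, 16)*(-24) - 26934) = √(-9/5*(-24) - 26934) = √(216/5 - 26934) = √(-134454/5) = I*√672270/5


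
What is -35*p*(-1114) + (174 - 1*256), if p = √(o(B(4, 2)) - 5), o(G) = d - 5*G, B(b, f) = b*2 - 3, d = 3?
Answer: -82 + 116970*I*√3 ≈ -82.0 + 2.026e+5*I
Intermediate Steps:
B(b, f) = -3 + 2*b (B(b, f) = 2*b - 3 = -3 + 2*b)
o(G) = 3 - 5*G
p = 3*I*√3 (p = √((3 - 5*(-3 + 2*4)) - 5) = √((3 - 5*(-3 + 8)) - 5) = √((3 - 5*5) - 5) = √((3 - 25) - 5) = √(-22 - 5) = √(-27) = 3*I*√3 ≈ 5.1962*I)
-35*p*(-1114) + (174 - 1*256) = -105*I*√3*(-1114) + (174 - 1*256) = -105*I*√3*(-1114) + (174 - 256) = 116970*I*√3 - 82 = -82 + 116970*I*√3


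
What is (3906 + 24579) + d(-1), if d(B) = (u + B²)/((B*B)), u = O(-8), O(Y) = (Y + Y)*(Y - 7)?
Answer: 28726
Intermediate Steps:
O(Y) = 2*Y*(-7 + Y) (O(Y) = (2*Y)*(-7 + Y) = 2*Y*(-7 + Y))
u = 240 (u = 2*(-8)*(-7 - 8) = 2*(-8)*(-15) = 240)
d(B) = (240 + B²)/B² (d(B) = (240 + B²)/((B*B)) = (240 + B²)/(B²) = (240 + B²)/B²)
(3906 + 24579) + d(-1) = (3906 + 24579) + (1 + 240/(-1)²) = 28485 + (1 + 240*1) = 28485 + (1 + 240) = 28485 + 241 = 28726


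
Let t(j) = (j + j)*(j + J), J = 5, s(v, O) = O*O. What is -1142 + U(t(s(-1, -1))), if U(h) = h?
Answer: -1130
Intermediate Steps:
s(v, O) = O**2
t(j) = 2*j*(5 + j) (t(j) = (j + j)*(j + 5) = (2*j)*(5 + j) = 2*j*(5 + j))
-1142 + U(t(s(-1, -1))) = -1142 + 2*(-1)**2*(5 + (-1)**2) = -1142 + 2*1*(5 + 1) = -1142 + 2*1*6 = -1142 + 12 = -1130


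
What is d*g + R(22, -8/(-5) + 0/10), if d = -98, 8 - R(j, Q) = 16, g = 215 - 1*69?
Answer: -14316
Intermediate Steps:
g = 146 (g = 215 - 69 = 146)
R(j, Q) = -8 (R(j, Q) = 8 - 1*16 = 8 - 16 = -8)
d*g + R(22, -8/(-5) + 0/10) = -98*146 - 8 = -14308 - 8 = -14316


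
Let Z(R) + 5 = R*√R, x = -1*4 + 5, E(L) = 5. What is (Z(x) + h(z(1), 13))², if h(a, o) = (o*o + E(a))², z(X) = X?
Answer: 916393984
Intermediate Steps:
x = 1 (x = -4 + 5 = 1)
h(a, o) = (5 + o²)² (h(a, o) = (o*o + 5)² = (o² + 5)² = (5 + o²)²)
Z(R) = -5 + R^(3/2) (Z(R) = -5 + R*√R = -5 + R^(3/2))
(Z(x) + h(z(1), 13))² = ((-5 + 1^(3/2)) + (5 + 13²)²)² = ((-5 + 1) + (5 + 169)²)² = (-4 + 174²)² = (-4 + 30276)² = 30272² = 916393984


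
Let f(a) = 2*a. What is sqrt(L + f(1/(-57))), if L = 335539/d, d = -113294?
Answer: I*sqrt(124972541178738)/6457758 ≈ 1.7311*I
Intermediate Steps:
L = -335539/113294 (L = 335539/(-113294) = 335539*(-1/113294) = -335539/113294 ≈ -2.9617)
sqrt(L + f(1/(-57))) = sqrt(-335539/113294 + 2/(-57)) = sqrt(-335539/113294 + 2*(-1/57)) = sqrt(-335539/113294 - 2/57) = sqrt(-19352311/6457758) = I*sqrt(124972541178738)/6457758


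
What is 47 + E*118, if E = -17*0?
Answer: 47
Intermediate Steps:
E = 0
47 + E*118 = 47 + 0*118 = 47 + 0 = 47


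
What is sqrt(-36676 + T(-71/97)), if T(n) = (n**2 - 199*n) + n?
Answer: I*sqrt(343715817)/97 ≈ 191.13*I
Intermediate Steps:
T(n) = n**2 - 198*n
sqrt(-36676 + T(-71/97)) = sqrt(-36676 + (-71/97)*(-198 - 71/97)) = sqrt(-36676 + (-71*1/97)*(-198 - 71*1/97)) = sqrt(-36676 - 71*(-198 - 71/97)/97) = sqrt(-36676 - 71/97*(-19277/97)) = sqrt(-36676 + 1368667/9409) = sqrt(-343715817/9409) = I*sqrt(343715817)/97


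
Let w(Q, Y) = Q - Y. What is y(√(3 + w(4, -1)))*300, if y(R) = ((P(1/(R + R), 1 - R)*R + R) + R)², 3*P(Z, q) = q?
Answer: 15200 - 22400*√2/3 ≈ 4640.5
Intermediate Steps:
P(Z, q) = q/3
y(R) = (2*R + R*(⅓ - R/3))² (y(R) = ((((1 - R)/3)*R + R) + R)² = (((⅓ - R/3)*R + R) + R)² = ((R*(⅓ - R/3) + R) + R)² = ((R + R*(⅓ - R/3)) + R)² = (2*R + R*(⅓ - R/3))²)
y(√(3 + w(4, -1)))*300 = ((√(3 + (4 - 1*(-1))))²*(-7 + √(3 + (4 - 1*(-1))))²/9)*300 = ((√(3 + (4 + 1)))²*(-7 + √(3 + (4 + 1)))²/9)*300 = ((√(3 + 5))²*(-7 + √(3 + 5))²/9)*300 = ((√8)²*(-7 + √8)²/9)*300 = ((2*√2)²*(-7 + 2*√2)²/9)*300 = ((⅑)*8*(-7 + 2*√2)²)*300 = (8*(-7 + 2*√2)²/9)*300 = 800*(-7 + 2*√2)²/3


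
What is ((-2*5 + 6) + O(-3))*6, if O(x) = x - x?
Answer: -24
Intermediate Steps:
O(x) = 0
((-2*5 + 6) + O(-3))*6 = ((-2*5 + 6) + 0)*6 = ((-10 + 6) + 0)*6 = (-4 + 0)*6 = -4*6 = -24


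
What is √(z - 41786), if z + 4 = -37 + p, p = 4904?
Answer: I*√36923 ≈ 192.15*I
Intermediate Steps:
z = 4863 (z = -4 + (-37 + 4904) = -4 + 4867 = 4863)
√(z - 41786) = √(4863 - 41786) = √(-36923) = I*√36923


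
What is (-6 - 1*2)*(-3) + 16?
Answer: 40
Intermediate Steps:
(-6 - 1*2)*(-3) + 16 = (-6 - 2)*(-3) + 16 = -8*(-3) + 16 = 24 + 16 = 40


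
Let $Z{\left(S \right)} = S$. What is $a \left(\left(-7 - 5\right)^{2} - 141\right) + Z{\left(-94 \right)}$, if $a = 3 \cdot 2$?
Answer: $-76$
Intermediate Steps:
$a = 6$
$a \left(\left(-7 - 5\right)^{2} - 141\right) + Z{\left(-94 \right)} = 6 \left(\left(-7 - 5\right)^{2} - 141\right) - 94 = 6 \left(\left(-12\right)^{2} - 141\right) - 94 = 6 \left(144 - 141\right) - 94 = 6 \cdot 3 - 94 = 18 - 94 = -76$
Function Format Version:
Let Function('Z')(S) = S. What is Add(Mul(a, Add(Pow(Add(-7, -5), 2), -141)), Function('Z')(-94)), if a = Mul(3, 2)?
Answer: -76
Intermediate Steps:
a = 6
Add(Mul(a, Add(Pow(Add(-7, -5), 2), -141)), Function('Z')(-94)) = Add(Mul(6, Add(Pow(Add(-7, -5), 2), -141)), -94) = Add(Mul(6, Add(Pow(-12, 2), -141)), -94) = Add(Mul(6, Add(144, -141)), -94) = Add(Mul(6, 3), -94) = Add(18, -94) = -76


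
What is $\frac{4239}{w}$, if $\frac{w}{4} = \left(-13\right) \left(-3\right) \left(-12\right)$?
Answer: $- \frac{471}{208} \approx -2.2644$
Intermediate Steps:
$w = -1872$ ($w = 4 \left(-13\right) \left(-3\right) \left(-12\right) = 4 \cdot 39 \left(-12\right) = 4 \left(-468\right) = -1872$)
$\frac{4239}{w} = \frac{4239}{-1872} = 4239 \left(- \frac{1}{1872}\right) = - \frac{471}{208}$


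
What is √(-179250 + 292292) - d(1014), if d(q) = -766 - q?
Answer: 1780 + √113042 ≈ 2116.2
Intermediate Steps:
√(-179250 + 292292) - d(1014) = √(-179250 + 292292) - (-766 - 1*1014) = √113042 - (-766 - 1014) = √113042 - 1*(-1780) = √113042 + 1780 = 1780 + √113042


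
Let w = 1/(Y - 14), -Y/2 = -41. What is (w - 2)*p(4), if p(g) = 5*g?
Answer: -675/17 ≈ -39.706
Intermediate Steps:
Y = 82 (Y = -2*(-41) = 82)
w = 1/68 (w = 1/(82 - 14) = 1/68 ≈ 0.014706)
(w - 2)*p(4) = (1/68 - 2)*(5*4) = -135/68*20 = -675/17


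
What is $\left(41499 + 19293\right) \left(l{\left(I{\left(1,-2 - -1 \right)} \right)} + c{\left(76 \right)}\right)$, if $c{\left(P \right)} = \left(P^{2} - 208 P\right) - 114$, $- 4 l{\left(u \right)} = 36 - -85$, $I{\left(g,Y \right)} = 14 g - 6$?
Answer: $-618634590$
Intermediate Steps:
$I{\left(g,Y \right)} = -6 + 14 g$
$l{\left(u \right)} = - \frac{121}{4}$ ($l{\left(u \right)} = - \frac{36 - -85}{4} = - \frac{36 + 85}{4} = \left(- \frac{1}{4}\right) 121 = - \frac{121}{4}$)
$c{\left(P \right)} = -114 + P^{2} - 208 P$
$\left(41499 + 19293\right) \left(l{\left(I{\left(1,-2 - -1 \right)} \right)} + c{\left(76 \right)}\right) = \left(41499 + 19293\right) \left(- \frac{121}{4} - \left(15922 - 5776\right)\right) = 60792 \left(- \frac{121}{4} - 10146\right) = 60792 \left(- \frac{40705}{4}\right) = -618634590$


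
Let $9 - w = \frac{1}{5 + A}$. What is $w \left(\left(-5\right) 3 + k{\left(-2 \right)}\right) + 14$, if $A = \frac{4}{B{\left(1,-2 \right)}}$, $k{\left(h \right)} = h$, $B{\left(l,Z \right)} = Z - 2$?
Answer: $- \frac{539}{4} \approx -134.75$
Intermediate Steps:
$B{\left(l,Z \right)} = -2 + Z$
$A = -1$ ($A = \frac{4}{-2 - 2} = \frac{4}{-4} = 4 \left(- \frac{1}{4}\right) = -1$)
$w = \frac{35}{4}$ ($w = 9 - \frac{1}{5 - 1} = 9 - \frac{1}{4} = \frac{35}{4} \approx 8.75$)
$w \left(\left(-5\right) 3 + k{\left(-2 \right)}\right) + 14 = \frac{35 \left(\left(-5\right) 3 - 2\right)}{4} + 14 = \frac{35 \left(-15 - 2\right)}{4} + 14 = \frac{35}{4} \left(-17\right) + 14 = - \frac{595}{4} + 14 = - \frac{539}{4}$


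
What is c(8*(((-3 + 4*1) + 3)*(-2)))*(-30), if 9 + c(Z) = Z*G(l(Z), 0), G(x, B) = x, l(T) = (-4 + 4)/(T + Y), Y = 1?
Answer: 270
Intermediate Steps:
l(T) = 0 (l(T) = (-4 + 4)/(T + 1) = 0/(1 + T) = 0)
c(Z) = -9 (c(Z) = -9 + Z*0 = -9 + 0 = -9)
c(8*(((-3 + 4*1) + 3)*(-2)))*(-30) = -9*(-30) = 270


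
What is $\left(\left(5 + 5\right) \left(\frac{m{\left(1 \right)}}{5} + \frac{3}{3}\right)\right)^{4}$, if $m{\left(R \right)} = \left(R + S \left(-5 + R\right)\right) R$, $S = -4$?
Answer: $3748096$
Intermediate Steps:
$m{\left(R \right)} = R \left(20 - 3 R\right)$ ($m{\left(R \right)} = \left(R - 4 \left(-5 + R\right)\right) R = \left(R - \left(-20 + 4 R\right)\right) R = \left(20 - 3 R\right) R = R \left(20 - 3 R\right)$)
$\left(\left(5 + 5\right) \left(\frac{m{\left(1 \right)}}{5} + \frac{3}{3}\right)\right)^{4} = \left(\left(5 + 5\right) \left(\frac{1 \left(20 - 3\right)}{5} + \frac{3}{3}\right)\right)^{4} = \left(10 \left(1 \left(20 - 3\right) \frac{1}{5} + 3 \cdot \frac{1}{3}\right)\right)^{4} = \left(10 \left(1 \cdot 17 \cdot \frac{1}{5} + 1\right)\right)^{4} = \left(10 \left(17 \cdot \frac{1}{5} + 1\right)\right)^{4} = \left(10 \left(\frac{17}{5} + 1\right)\right)^{4} = \left(10 \cdot \frac{22}{5}\right)^{4} = 44^{4} = 3748096$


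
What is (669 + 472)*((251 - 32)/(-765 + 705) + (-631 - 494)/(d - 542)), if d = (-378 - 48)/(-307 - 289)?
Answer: -5785005779/3226060 ≈ -1793.2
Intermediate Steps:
d = 213/298 (d = -426/(-596) = -426*(-1/596) = 213/298 ≈ 0.71477)
(669 + 472)*((251 - 32)/(-765 + 705) + (-631 - 494)/(d - 542)) = (669 + 472)*((251 - 32)/(-765 + 705) + (-631 - 494)/(213/298 - 542)) = 1141*(219/(-60) - 1125/(-161303/298)) = 1141*(219*(-1/60) - 1125*(-298/161303)) = 1141*(-73/20 + 335250/161303) = 1141*(-5070119/3226060) = -5785005779/3226060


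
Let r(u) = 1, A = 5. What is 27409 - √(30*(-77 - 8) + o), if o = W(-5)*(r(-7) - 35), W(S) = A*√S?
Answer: 27409 - √(-2550 - 170*I*√5) ≈ 27405.0 + 50.637*I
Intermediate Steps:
W(S) = 5*√S
o = -170*I*√5 (o = (5*√(-5))*(1 - 35) = (5*(I*√5))*(-34) = (5*I*√5)*(-34) = -170*I*√5 ≈ -380.13*I)
27409 - √(30*(-77 - 8) + o) = 27409 - √(30*(-77 - 8) - 170*I*√5) = 27409 - √(30*(-85) - 170*I*√5) = 27409 - √(-2550 - 170*I*√5)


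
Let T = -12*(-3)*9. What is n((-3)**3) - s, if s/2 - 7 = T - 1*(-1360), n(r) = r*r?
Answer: -2653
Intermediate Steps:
n(r) = r**2
T = 324 (T = 36*9 = 324)
s = 3382 (s = 14 + 2*(324 - 1*(-1360)) = 14 + 2*(324 + 1360) = 14 + 2*1684 = 14 + 3368 = 3382)
n((-3)**3) - s = ((-3)**3)**2 - 1*3382 = (-27)**2 - 3382 = 729 - 3382 = -2653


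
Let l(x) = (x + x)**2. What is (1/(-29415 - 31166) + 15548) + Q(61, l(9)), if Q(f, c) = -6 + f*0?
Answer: 941549901/60581 ≈ 15542.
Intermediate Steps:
l(x) = 4*x**2 (l(x) = (2*x)**2 = 4*x**2)
Q(f, c) = -6 (Q(f, c) = -6 + 0 = -6)
(1/(-29415 - 31166) + 15548) + Q(61, l(9)) = (1/(-29415 - 31166) + 15548) - 6 = (1/(-60581) + 15548) - 6 = (-1/60581 + 15548) - 6 = 941913387/60581 - 6 = 941549901/60581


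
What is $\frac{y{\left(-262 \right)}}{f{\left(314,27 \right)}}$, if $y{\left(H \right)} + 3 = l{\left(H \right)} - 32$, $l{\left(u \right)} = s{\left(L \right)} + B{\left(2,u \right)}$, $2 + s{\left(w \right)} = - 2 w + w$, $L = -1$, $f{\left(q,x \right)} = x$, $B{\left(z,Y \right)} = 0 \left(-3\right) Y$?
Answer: $- \frac{4}{3} \approx -1.3333$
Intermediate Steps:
$B{\left(z,Y \right)} = 0$ ($B{\left(z,Y \right)} = 0 Y = 0$)
$s{\left(w \right)} = -2 - w$ ($s{\left(w \right)} = -2 + \left(- 2 w + w\right) = -2 - w$)
$l{\left(u \right)} = -1$ ($l{\left(u \right)} = \left(-2 - -1\right) + 0 = \left(-2 + 1\right) + 0 = -1 + 0 = -1$)
$y{\left(H \right)} = -36$ ($y{\left(H \right)} = -3 - 33 = -36$)
$\frac{y{\left(-262 \right)}}{f{\left(314,27 \right)}} = - \frac{36}{27} = \left(-36\right) \frac{1}{27} = - \frac{4}{3}$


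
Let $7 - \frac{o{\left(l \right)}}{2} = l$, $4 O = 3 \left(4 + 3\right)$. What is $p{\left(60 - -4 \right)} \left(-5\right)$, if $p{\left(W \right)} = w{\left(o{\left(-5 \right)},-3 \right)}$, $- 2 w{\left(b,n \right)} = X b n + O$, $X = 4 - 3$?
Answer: $- \frac{1335}{8} \approx -166.88$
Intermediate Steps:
$O = \frac{21}{4}$ ($O = \frac{3 \left(4 + 3\right)}{4} = \frac{3 \cdot 7}{4} = \frac{1}{4} \cdot 21 = \frac{21}{4} \approx 5.25$)
$X = 1$ ($X = 4 - 3 = 1$)
$o{\left(l \right)} = 14 - 2 l$
$w{\left(b,n \right)} = - \frac{21}{8} - \frac{b n}{2}$ ($w{\left(b,n \right)} = - \frac{1 b n + \frac{21}{4}}{2} = - \frac{b n + \frac{21}{4}}{2} = - \frac{\frac{21}{4} + b n}{2} = - \frac{21}{8} - \frac{b n}{2}$)
$p{\left(W \right)} = \frac{267}{8}$ ($p{\left(W \right)} = - \frac{21}{8} - \frac{1}{2} \left(14 - -10\right) \left(-3\right) = - \frac{21}{8} - \frac{1}{2} \left(14 + 10\right) \left(-3\right) = - \frac{21}{8} - 12 \left(-3\right) = - \frac{21}{8} + 36 = \frac{267}{8}$)
$p{\left(60 - -4 \right)} \left(-5\right) = \frac{267}{8} \left(-5\right) = - \frac{1335}{8}$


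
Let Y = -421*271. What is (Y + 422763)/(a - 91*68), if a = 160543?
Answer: 308672/154355 ≈ 1.9998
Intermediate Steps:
Y = -114091
(Y + 422763)/(a - 91*68) = (-114091 + 422763)/(160543 - 91*68) = 308672/(160543 - 6188) = 308672/154355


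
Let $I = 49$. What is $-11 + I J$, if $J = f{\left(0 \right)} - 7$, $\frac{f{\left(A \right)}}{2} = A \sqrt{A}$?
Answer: $-354$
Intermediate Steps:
$f{\left(A \right)} = 2 A^{\frac{3}{2}}$ ($f{\left(A \right)} = 2 A \sqrt{A} = 2 A^{\frac{3}{2}}$)
$J = -7$ ($J = 2 \cdot 0^{\frac{3}{2}} - 7 = 2 \cdot 0 - 7 = 0 - 7 = -7$)
$-11 + I J = -11 + 49 \left(-7\right) = -11 - 343 = -354$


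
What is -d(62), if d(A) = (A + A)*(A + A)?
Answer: -15376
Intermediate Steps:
d(A) = 4*A² (d(A) = (2*A)*(2*A) = 4*A²)
-d(62) = -4*62² = -4*3844 = -1*15376 = -15376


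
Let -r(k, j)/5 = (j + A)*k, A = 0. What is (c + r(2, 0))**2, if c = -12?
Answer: 144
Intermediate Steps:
r(k, j) = -5*j*k (r(k, j) = -5*(j + 0)*k = -5*j*k)
(c + r(2, 0))**2 = (-12 - 5*0*2)**2 = (-12 + 0)**2 = (-12)**2 = 144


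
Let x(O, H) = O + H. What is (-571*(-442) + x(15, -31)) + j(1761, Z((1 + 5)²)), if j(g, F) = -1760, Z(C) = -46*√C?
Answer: 250606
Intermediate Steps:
x(O, H) = H + O
(-571*(-442) + x(15, -31)) + j(1761, Z((1 + 5)²)) = (-571*(-442) + (-31 + 15)) - 1760 = (252382 - 16) - 1760 = 252366 - 1760 = 250606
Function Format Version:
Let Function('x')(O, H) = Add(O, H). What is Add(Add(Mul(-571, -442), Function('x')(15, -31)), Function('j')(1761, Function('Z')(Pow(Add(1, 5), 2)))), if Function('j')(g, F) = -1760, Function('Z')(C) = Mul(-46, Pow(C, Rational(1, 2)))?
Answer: 250606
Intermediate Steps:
Function('x')(O, H) = Add(H, O)
Add(Add(Mul(-571, -442), Function('x')(15, -31)), Function('j')(1761, Function('Z')(Pow(Add(1, 5), 2)))) = Add(Add(Mul(-571, -442), Add(-31, 15)), -1760) = Add(Add(252382, -16), -1760) = Add(252366, -1760) = 250606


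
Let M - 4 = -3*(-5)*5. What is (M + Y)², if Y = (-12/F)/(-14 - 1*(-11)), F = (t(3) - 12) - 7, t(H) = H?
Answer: 99225/16 ≈ 6201.6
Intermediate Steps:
F = -16 (F = (3 - 12) - 7 = -9 - 7 = -16)
Y = -¼ (Y = (-12/(-16))/(-14 - 1*(-11)) = (-12*(-1/16))/(-14 + 11) = (¾)/(-3) = (¾)*(-⅓) = -¼ ≈ -0.25000)
M = 79 (M = 4 - 3*(-5)*5 = 4 + 15*5 = 4 + 75 = 79)
(M + Y)² = (79 - ¼)² = (315/4)² = 99225/16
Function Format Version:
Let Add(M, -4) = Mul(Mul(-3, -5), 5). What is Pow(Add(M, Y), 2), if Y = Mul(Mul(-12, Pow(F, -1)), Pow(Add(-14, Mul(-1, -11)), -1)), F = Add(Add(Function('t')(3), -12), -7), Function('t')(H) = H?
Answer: Rational(99225, 16) ≈ 6201.6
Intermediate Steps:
F = -16 (F = Add(Add(3, -12), -7) = Add(-9, -7) = -16)
Y = Rational(-1, 4) (Y = Mul(Mul(-12, Pow(-16, -1)), Pow(Add(-14, Mul(-1, -11)), -1)) = Mul(Mul(-12, Rational(-1, 16)), Pow(Add(-14, 11), -1)) = Mul(Rational(3, 4), Pow(-3, -1)) = Mul(Rational(3, 4), Rational(-1, 3)) = Rational(-1, 4) ≈ -0.25000)
M = 79 (M = Add(4, Mul(Mul(-3, -5), 5)) = Add(4, Mul(15, 5)) = Add(4, 75) = 79)
Pow(Add(M, Y), 2) = Pow(Add(79, Rational(-1, 4)), 2) = Pow(Rational(315, 4), 2) = Rational(99225, 16)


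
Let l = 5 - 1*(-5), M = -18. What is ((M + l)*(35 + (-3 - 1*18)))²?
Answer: 12544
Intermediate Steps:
l = 10 (l = 5 + 5 = 10)
((M + l)*(35 + (-3 - 1*18)))² = ((-18 + 10)*(35 + (-3 - 1*18)))² = (-8*(35 + (-3 - 18)))² = (-8*(35 - 21))² = (-8*14)² = (-112)² = 12544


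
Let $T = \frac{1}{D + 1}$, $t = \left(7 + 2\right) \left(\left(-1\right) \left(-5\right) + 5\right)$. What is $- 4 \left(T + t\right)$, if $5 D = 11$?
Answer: $- \frac{1445}{4} \approx -361.25$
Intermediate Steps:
$D = \frac{11}{5}$ ($D = \frac{1}{5} \cdot 11 = \frac{11}{5} \approx 2.2$)
$t = 90$ ($t = 9 \left(5 + 5\right) = 9 \cdot 10 = 90$)
$T = \frac{5}{16}$ ($T = \frac{1}{\frac{11}{5} + 1} = \frac{1}{\frac{16}{5}} = \frac{5}{16} \approx 0.3125$)
$- 4 \left(T + t\right) = - 4 \left(\frac{5}{16} + 90\right) = \left(-4\right) \frac{1445}{16} = - \frac{1445}{4}$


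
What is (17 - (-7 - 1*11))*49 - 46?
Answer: 1669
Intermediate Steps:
(17 - (-7 - 1*11))*49 - 46 = (17 - (-7 - 11))*49 - 46 = (17 - 1*(-18))*49 - 46 = (17 + 18)*49 - 46 = 35*49 - 46 = 1715 - 46 = 1669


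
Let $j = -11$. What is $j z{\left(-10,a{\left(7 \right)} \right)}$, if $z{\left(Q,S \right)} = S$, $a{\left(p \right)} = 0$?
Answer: $0$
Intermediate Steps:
$j z{\left(-10,a{\left(7 \right)} \right)} = \left(-11\right) 0 = 0$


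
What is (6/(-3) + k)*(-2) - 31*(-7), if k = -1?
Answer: 223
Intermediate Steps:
(6/(-3) + k)*(-2) - 31*(-7) = (6/(-3) - 1)*(-2) - 31*(-7) = (6*(-⅓) - 1)*(-2) + 217 = (-2 - 1)*(-2) + 217 = -3*(-2) + 217 = 6 + 217 = 223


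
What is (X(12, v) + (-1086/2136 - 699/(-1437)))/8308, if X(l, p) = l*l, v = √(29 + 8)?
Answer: 24551705/1416713392 ≈ 0.017330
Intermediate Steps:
v = √37 ≈ 6.0828
X(l, p) = l²
(X(12, v) + (-1086/2136 - 699/(-1437)))/8308 = (12² + (-1086/2136 - 699/(-1437)))/8308 = (144 + (-1086*1/2136 - 699*(-1/1437)))*(1/8308) = (144 + (-181/356 + 233/479))*(1/8308) = (144 - 3751/170524)*(1/8308) = (24551705/170524)*(1/8308) = 24551705/1416713392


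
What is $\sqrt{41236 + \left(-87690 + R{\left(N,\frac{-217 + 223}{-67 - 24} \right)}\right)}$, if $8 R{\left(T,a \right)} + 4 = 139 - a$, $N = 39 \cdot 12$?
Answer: $\frac{i \sqrt{6152732222}}{364} \approx 215.49 i$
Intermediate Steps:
$N = 468$
$R{\left(T,a \right)} = \frac{135}{8} - \frac{a}{8}$ ($R{\left(T,a \right)} = - \frac{1}{2} + \frac{139 - a}{8} = - \frac{1}{2} - \left(- \frac{139}{8} + \frac{a}{8}\right) = \frac{135}{8} - \frac{a}{8}$)
$\sqrt{41236 + \left(-87690 + R{\left(N,\frac{-217 + 223}{-67 - 24} \right)}\right)} = \sqrt{41236 - \left(\frac{701385}{8} + \frac{-217 + 223}{8 \left(-67 - 24\right)}\right)} = \sqrt{41236 - \left(\frac{701385}{8} + \frac{1}{8} \cdot 6 \frac{1}{-91}\right)} = \sqrt{41236 - \left(\frac{701385}{8} + \frac{1}{8} \cdot 6 \left(- \frac{1}{91}\right)\right)} = \sqrt{41236 + \left(-87690 + \left(\frac{135}{8} - - \frac{3}{364}\right)\right)} = \sqrt{41236 + \left(-87690 + \left(\frac{135}{8} + \frac{3}{364}\right)\right)} = \sqrt{41236 + \left(-87690 + \frac{12291}{728}\right)} = \sqrt{41236 - \frac{63826029}{728}} = \sqrt{- \frac{33806221}{728}} = \frac{i \sqrt{6152732222}}{364}$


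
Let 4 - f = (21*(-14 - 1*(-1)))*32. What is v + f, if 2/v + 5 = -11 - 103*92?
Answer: 41480039/4746 ≈ 8740.0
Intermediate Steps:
v = -1/4746 (v = 2/(-5 + (-11 - 103*92)) = 2/(-5 + (-11 - 9476)) = 2/(-5 - 9487) = 2/(-9492) = 2*(-1/9492) = -1/4746 ≈ -0.00021070)
f = 8740 (f = 4 - 21*(-14 - 1*(-1))*32 = 4 - 21*(-14 + 1)*32 = 4 - 21*(-13)*32 = 4 - (-273)*32 = 4 - 1*(-8736) = 4 + 8736 = 8740)
v + f = -1/4746 + 8740 = 41480039/4746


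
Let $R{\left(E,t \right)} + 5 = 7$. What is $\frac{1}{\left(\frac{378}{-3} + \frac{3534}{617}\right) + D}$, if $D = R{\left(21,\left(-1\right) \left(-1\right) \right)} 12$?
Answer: $- \frac{617}{59400} \approx -0.010387$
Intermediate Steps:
$R{\left(E,t \right)} = 2$ ($R{\left(E,t \right)} = -5 + 7 = 2$)
$D = 24$ ($D = 2 \cdot 12 = 24$)
$\frac{1}{\left(\frac{378}{-3} + \frac{3534}{617}\right) + D} = \frac{1}{\left(\frac{378}{-3} + \frac{3534}{617}\right) + 24} = \frac{1}{\left(378 \left(- \frac{1}{3}\right) + 3534 \cdot \frac{1}{617}\right) + 24} = \frac{1}{\left(-126 + \frac{3534}{617}\right) + 24} = \frac{1}{- \frac{74208}{617} + 24} = \frac{1}{- \frac{59400}{617}} = - \frac{617}{59400}$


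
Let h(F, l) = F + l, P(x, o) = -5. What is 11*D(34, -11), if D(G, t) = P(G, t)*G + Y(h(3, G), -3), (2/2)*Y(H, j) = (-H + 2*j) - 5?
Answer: -2398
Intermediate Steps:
Y(H, j) = -5 - H + 2*j (Y(H, j) = (-H + 2*j) - 5 = -5 - H + 2*j)
D(G, t) = -14 - 6*G (D(G, t) = -5*G + (-5 - (3 + G) + 2*(-3)) = -5*G + (-5 + (-3 - G) - 6) = -5*G + (-14 - G) = -14 - 6*G)
11*D(34, -11) = 11*(-14 - 6*34) = 11*(-14 - 204) = 11*(-218) = -2398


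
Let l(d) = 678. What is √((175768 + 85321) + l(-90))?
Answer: √261767 ≈ 511.63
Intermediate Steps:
√((175768 + 85321) + l(-90)) = √((175768 + 85321) + 678) = √(261089 + 678) = √261767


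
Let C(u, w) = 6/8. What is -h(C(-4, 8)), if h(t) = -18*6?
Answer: 108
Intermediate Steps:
C(u, w) = 3/4 (C(u, w) = 6*(1/8) = 3/4)
h(t) = -108
-h(C(-4, 8)) = -1*(-108) = 108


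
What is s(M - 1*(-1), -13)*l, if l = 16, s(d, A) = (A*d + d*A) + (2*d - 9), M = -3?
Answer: 624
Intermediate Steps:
s(d, A) = -9 + 2*d + 2*A*d (s(d, A) = (A*d + A*d) + (-9 + 2*d) = 2*A*d + (-9 + 2*d) = -9 + 2*d + 2*A*d)
s(M - 1*(-1), -13)*l = (-9 + 2*(-3 - 1*(-1)) + 2*(-13)*(-3 - 1*(-1)))*16 = (-9 + 2*(-3 + 1) + 2*(-13)*(-3 + 1))*16 = (-9 + 2*(-2) + 2*(-13)*(-2))*16 = (-9 - 4 + 52)*16 = 39*16 = 624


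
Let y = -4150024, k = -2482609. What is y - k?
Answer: -1667415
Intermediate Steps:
y - k = -4150024 - 1*(-2482609) = -4150024 + 2482609 = -1667415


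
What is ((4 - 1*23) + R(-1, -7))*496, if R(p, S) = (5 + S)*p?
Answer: -8432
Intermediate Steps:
R(p, S) = p*(5 + S)
((4 - 1*23) + R(-1, -7))*496 = ((4 - 1*23) - (5 - 7))*496 = ((4 - 23) - 1*(-2))*496 = (-19 + 2)*496 = -17*496 = -8432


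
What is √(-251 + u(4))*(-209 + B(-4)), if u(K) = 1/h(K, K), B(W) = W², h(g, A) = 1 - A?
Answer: -193*I*√2262/3 ≈ -3059.7*I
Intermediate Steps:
u(K) = 1/(1 - K)
√(-251 + u(4))*(-209 + B(-4)) = √(-251 - 1/(-1 + 4))*(-209 + (-4)²) = √(-251 - 1/3)*(-209 + 16) = √(-251 - 1*⅓)*(-193) = √(-251 - ⅓)*(-193) = √(-754/3)*(-193) = (I*√2262/3)*(-193) = -193*I*√2262/3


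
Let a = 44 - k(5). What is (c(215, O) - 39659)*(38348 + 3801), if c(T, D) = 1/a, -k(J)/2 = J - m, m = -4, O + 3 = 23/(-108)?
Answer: -103638363693/62 ≈ -1.6716e+9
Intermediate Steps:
O = -347/108 (O = -3 + 23/(-108) = -3 + 23*(-1/108) = -3 - 23/108 = -347/108 ≈ -3.2130)
k(J) = -8 - 2*J (k(J) = -2*(J - 1*(-4)) = -2*(J + 4) = -2*(4 + J) = -8 - 2*J)
a = 62 (a = 44 - (-8 - 2*5) = 44 - (-8 - 10) = 44 - 1*(-18) = 44 + 18 = 62)
c(T, D) = 1/62
(c(215, O) - 39659)*(38348 + 3801) = (1/62 - 39659)*(38348 + 3801) = -2458857/62*42149 = -103638363693/62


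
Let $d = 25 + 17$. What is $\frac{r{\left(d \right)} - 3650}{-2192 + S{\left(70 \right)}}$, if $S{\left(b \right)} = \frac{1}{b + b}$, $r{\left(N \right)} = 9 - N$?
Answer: $\frac{515620}{306879} \approx 1.6802$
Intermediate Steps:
$d = 42$
$S{\left(b \right)} = \frac{1}{2 b}$
$\frac{r{\left(d \right)} - 3650}{-2192 + S{\left(70 \right)}} = \frac{\left(9 - 42\right) - 3650}{-2192 + \frac{1}{2 \cdot 70}} = \frac{\left(9 - 42\right) - 3650}{-2192 + \frac{1}{2} \cdot \frac{1}{70}} = \frac{-33 - 3650}{-2192 + \frac{1}{140}} = - \frac{3683}{- \frac{306879}{140}} = \left(-3683\right) \left(- \frac{140}{306879}\right) = \frac{515620}{306879}$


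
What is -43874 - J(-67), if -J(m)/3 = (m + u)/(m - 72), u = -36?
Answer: -6098177/139 ≈ -43872.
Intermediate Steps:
J(m) = -3*(-36 + m)/(-72 + m) (J(m) = -3*(m - 36)/(m - 72) = -3*(-36 + m)/(-72 + m))
-43874 - J(-67) = -43874 - 3*(36 - 1*(-67))/(-72 - 67) = -43874 - 3*(36 + 67)/(-139) = -43874 - 3*(-1)*103/139 = -43874 - 1*(-309/139) = -43874 + 309/139 = -6098177/139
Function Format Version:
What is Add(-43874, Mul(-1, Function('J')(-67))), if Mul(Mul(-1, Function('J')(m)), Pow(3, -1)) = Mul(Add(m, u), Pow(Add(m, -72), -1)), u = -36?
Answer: Rational(-6098177, 139) ≈ -43872.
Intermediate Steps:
Function('J')(m) = Mul(-3, Pow(Add(-72, m), -1), Add(-36, m)) (Function('J')(m) = Mul(-3, Mul(Add(m, -36), Pow(Add(m, -72), -1))) = Mul(-3, Mul(Add(-36, m), Pow(Add(-72, m), -1))) = Mul(-3, Mul(Pow(Add(-72, m), -1), Add(-36, m))) = Mul(-3, Pow(Add(-72, m), -1), Add(-36, m)))
Add(-43874, Mul(-1, Function('J')(-67))) = Add(-43874, Mul(-1, Mul(3, Pow(Add(-72, -67), -1), Add(36, Mul(-1, -67))))) = Add(-43874, Mul(-1, Mul(3, Pow(-139, -1), Add(36, 67)))) = Add(-43874, Mul(-1, Mul(3, Rational(-1, 139), 103))) = Add(-43874, Mul(-1, Rational(-309, 139))) = Add(-43874, Rational(309, 139)) = Rational(-6098177, 139)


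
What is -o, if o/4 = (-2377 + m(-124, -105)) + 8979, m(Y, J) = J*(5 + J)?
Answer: -68408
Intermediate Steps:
o = 68408 (o = 4*((-2377 - 105*(5 - 105)) + 8979) = 4*((-2377 - 105*(-100)) + 8979) = 4*((-2377 + 10500) + 8979) = 4*(8123 + 8979) = 4*17102 = 68408)
-o = -1*68408 = -68408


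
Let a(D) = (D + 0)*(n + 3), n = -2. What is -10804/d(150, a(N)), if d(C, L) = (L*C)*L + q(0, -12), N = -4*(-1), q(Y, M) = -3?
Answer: -10804/2397 ≈ -4.5073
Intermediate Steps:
N = 4
a(D) = D (a(D) = (D + 0)*(-2 + 3) = D*1 = D)
d(C, L) = -3 + C*L**2 (d(C, L) = (L*C)*L - 3 = (C*L)*L - 3 = C*L**2 - 3 = -3 + C*L**2)
-10804/d(150, a(N)) = -10804/(-3 + 150*4**2) = -10804/(-3 + 150*16) = -10804/(-3 + 2400) = -10804/2397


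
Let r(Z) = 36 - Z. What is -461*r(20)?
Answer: -7376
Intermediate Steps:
-461*r(20) = -461*(36 - 1*20) = -461*(36 - 20) = -461*16 = -7376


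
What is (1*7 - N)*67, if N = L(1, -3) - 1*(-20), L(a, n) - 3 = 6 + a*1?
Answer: -1541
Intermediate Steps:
L(a, n) = 9 + a (L(a, n) = 3 + (6 + a*1) = 3 + (6 + a) = 9 + a)
N = 30 (N = (9 + 1) - 1*(-20) = 10 + 20 = 30)
(1*7 - N)*67 = (1*7 - 1*30)*67 = (7 - 30)*67 = -23*67 = -1541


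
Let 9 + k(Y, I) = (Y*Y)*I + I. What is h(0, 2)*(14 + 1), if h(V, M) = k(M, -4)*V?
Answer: 0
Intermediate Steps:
k(Y, I) = -9 + I + I*Y**2 (k(Y, I) = -9 + ((Y*Y)*I + I) = -9 + (Y**2*I + I) = -9 + (I*Y**2 + I) = -9 + (I + I*Y**2) = -9 + I + I*Y**2)
h(V, M) = V*(-13 - 4*M**2) (h(V, M) = (-9 - 4 - 4*M**2)*V = (-13 - 4*M**2)*V = V*(-13 - 4*M**2))
h(0, 2)*(14 + 1) = (-1*0*(13 + 4*2**2))*(14 + 1) = -1*0*(13 + 4*4)*15 = -1*0*(13 + 16)*15 = -1*0*29*15 = 0*15 = 0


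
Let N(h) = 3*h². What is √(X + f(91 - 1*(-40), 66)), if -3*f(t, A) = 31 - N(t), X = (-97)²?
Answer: √239037/3 ≈ 162.97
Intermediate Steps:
X = 9409
f(t, A) = -31/3 + t² (f(t, A) = -(31 - 3*t²)/3 = -31/3 + t²)
√(X + f(91 - 1*(-40), 66)) = √(9409 + (-31/3 + (91 - 1*(-40))²)) = √(9409 + (-31/3 + (91 + 40)²)) = √(9409 + (-31/3 + 131²)) = √(9409 + (-31/3 + 17161)) = √(9409 + 51452/3) = √(79679/3) = √239037/3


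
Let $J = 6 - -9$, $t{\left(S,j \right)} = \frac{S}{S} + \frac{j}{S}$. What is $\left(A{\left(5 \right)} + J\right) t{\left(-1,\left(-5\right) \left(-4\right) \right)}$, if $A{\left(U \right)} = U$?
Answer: $-380$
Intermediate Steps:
$t{\left(S,j \right)} = 1 + \frac{j}{S}$
$J = 15$ ($J = 6 + 9 = 15$)
$\left(A{\left(5 \right)} + J\right) t{\left(-1,\left(-5\right) \left(-4\right) \right)} = \left(5 + 15\right) \frac{-1 - -20}{-1} = 20 \left(- (-1 + 20)\right) = 20 \left(\left(-1\right) 19\right) = 20 \left(-19\right) = -380$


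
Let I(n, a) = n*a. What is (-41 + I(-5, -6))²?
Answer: 121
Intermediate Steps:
I(n, a) = a*n
(-41 + I(-5, -6))² = (-41 - 6*(-5))² = (-41 + 30)² = (-11)² = 121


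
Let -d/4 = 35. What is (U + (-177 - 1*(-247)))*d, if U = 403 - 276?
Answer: -27580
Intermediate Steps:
d = -140 (d = -4*35 = -140)
U = 127
(U + (-177 - 1*(-247)))*d = (127 + (-177 - 1*(-247)))*(-140) = (127 + (-177 + 247))*(-140) = (127 + 70)*(-140) = 197*(-140) = -27580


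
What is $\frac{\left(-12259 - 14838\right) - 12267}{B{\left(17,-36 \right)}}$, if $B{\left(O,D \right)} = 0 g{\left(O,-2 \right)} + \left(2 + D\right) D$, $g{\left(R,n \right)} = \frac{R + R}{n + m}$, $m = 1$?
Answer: $- \frac{9841}{306} \approx -32.16$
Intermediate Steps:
$g{\left(R,n \right)} = \frac{2 R}{1 + n}$ ($g{\left(R,n \right)} = \frac{R + R}{n + 1} = \frac{2 R}{1 + n}$)
$B{\left(O,D \right)} = D \left(2 + D\right)$ ($B{\left(O,D \right)} = 0 \frac{2 O}{1 - 2} + \left(2 + D\right) D = 0 \frac{2 O}{-1} + D \left(2 + D\right) = 0 \cdot 2 O \left(-1\right) + D \left(2 + D\right) = 0 \left(- 2 O\right) + D \left(2 + D\right) = 0 + D \left(2 + D\right) = D \left(2 + D\right)$)
$\frac{\left(-12259 - 14838\right) - 12267}{B{\left(17,-36 \right)}} = \frac{\left(-12259 - 14838\right) - 12267}{\left(-36\right) \left(2 - 36\right)} = \frac{-27097 - 12267}{\left(-36\right) \left(-34\right)} = - \frac{39364}{1224} = \left(-39364\right) \frac{1}{1224} = - \frac{9841}{306}$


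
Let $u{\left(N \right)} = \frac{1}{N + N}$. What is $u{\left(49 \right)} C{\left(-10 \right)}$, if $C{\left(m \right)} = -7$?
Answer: $- \frac{1}{14} \approx -0.071429$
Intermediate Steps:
$u{\left(N \right)} = \frac{1}{2 N}$
$u{\left(49 \right)} C{\left(-10 \right)} = \frac{1}{2 \cdot 49} \left(-7\right) = \frac{1}{2} \cdot \frac{1}{49} \left(-7\right) = \frac{1}{98} \left(-7\right) = - \frac{1}{14}$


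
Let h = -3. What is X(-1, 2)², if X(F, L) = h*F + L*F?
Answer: 1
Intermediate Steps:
X(F, L) = -3*F + F*L (X(F, L) = -3*F + L*F = -3*F + F*L)
X(-1, 2)² = (-(-3 + 2))² = (-1*(-1))² = 1² = 1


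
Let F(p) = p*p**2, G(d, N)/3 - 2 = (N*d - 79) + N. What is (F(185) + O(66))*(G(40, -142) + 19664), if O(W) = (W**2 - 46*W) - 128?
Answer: 12456651039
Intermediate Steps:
O(W) = -128 + W**2 - 46*W
G(d, N) = -231 + 3*N + 3*N*d (G(d, N) = 6 + 3*((N*d - 79) + N) = 6 + 3*((-79 + N*d) + N) = 6 + 3*(-79 + N + N*d) = 6 + (-237 + 3*N + 3*N*d) = -231 + 3*N + 3*N*d)
F(p) = p**3
(F(185) + O(66))*(G(40, -142) + 19664) = (185**3 + (-128 + 66**2 - 46*66))*((-231 + 3*(-142) + 3*(-142)*40) + 19664) = (6331625 + (-128 + 4356 - 3036))*((-231 - 426 - 17040) + 19664) = (6331625 + 1192)*(-17697 + 19664) = 6332817*1967 = 12456651039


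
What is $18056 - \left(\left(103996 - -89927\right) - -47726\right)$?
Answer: $-223593$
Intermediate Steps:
$18056 - \left(\left(103996 - -89927\right) - -47726\right) = 18056 - \left(\left(103996 + 89927\right) + 47726\right) = 18056 - \left(193923 + 47726\right) = 18056 - 241649 = -223593$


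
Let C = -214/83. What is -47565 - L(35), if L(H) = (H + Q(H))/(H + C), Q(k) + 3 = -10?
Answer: -127999241/2691 ≈ -47566.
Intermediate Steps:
Q(k) = -13 (Q(k) = -3 - 10 = -13)
C = -214/83 (C = -214*1/83 = -214/83 ≈ -2.5783)
L(H) = (-13 + H)/(-214/83 + H) (L(H) = (H - 13)/(H - 214/83) = (-13 + H)/(-214/83 + H))
-47565 - L(35) = -47565 - 83*(-13 + 35)/(-214 + 83*35) = -47565 - 83*22/(-214 + 2905) = -47565 - 83*22/2691 = -47565 - 1*1826/2691 = -47565 - 1826/2691 = -127999241/2691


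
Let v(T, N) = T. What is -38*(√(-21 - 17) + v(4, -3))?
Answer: -152 - 38*I*√38 ≈ -152.0 - 234.25*I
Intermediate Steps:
-38*(√(-21 - 17) + v(4, -3)) = -38*(√(-21 - 17) + 4) = -38*(√(-38) + 4) = -38*(I*√38 + 4) = -38*(4 + I*√38) = -152 - 38*I*√38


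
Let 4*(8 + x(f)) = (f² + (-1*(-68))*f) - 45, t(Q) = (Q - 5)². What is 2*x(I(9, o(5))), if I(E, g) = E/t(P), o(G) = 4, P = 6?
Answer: 308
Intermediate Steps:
t(Q) = (-5 + Q)²
I(E, g) = E (I(E, g) = E/((-5 + 6)²) = E/(1²) = E/1 = E*1 = E)
x(f) = -77/4 + 17*f + f²/4 (x(f) = -8 + ((f² + (-1*(-68))*f) - 45)/4 = -8 + ((f² + 68*f) - 45)/4 = -8 + (-45 + f² + 68*f)/4 = -8 + (-45/4 + 17*f + f²/4) = -77/4 + 17*f + f²/4)
2*x(I(9, o(5))) = 2*(-77/4 + 17*9 + (¼)*9²) = 2*(-77/4 + 153 + (¼)*81) = 2*(-77/4 + 153 + 81/4) = 2*154 = 308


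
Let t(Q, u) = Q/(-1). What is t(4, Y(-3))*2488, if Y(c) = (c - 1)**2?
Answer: -9952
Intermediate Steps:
Y(c) = (-1 + c)**2
t(Q, u) = -Q (t(Q, u) = Q*(-1) = -Q)
t(4, Y(-3))*2488 = -1*4*2488 = -4*2488 = -9952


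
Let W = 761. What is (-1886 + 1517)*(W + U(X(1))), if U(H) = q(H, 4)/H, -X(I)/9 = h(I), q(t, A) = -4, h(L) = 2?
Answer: -280891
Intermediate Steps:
X(I) = -18 (X(I) = -9*2 = -18)
U(H) = -4/H
(-1886 + 1517)*(W + U(X(1))) = (-1886 + 1517)*(761 - 4/(-18)) = -369*(761 - 4*(-1/18)) = -369*(761 + 2/9) = -369*6851/9 = -280891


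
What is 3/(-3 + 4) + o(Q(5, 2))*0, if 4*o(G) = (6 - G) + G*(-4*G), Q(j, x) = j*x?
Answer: 3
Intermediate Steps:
o(G) = 3/2 - G² - G/4 (o(G) = ((6 - G) + G*(-4*G))/4 = ((6 - G) - 4*G²)/4 = (6 - G - 4*G²)/4 = 3/2 - G² - G/4)
3/(-3 + 4) + o(Q(5, 2))*0 = 3/(-3 + 4) + (3/2 - (5*2)² - 5*2/4)*0 = 3/1 + (3/2 - 1*10² - ¼*10)*0 = 3*1 + (3/2 - 1*100 - 5/2)*0 = 3 + (3/2 - 100 - 5/2)*0 = 3 - 101*0 = 3 + 0 = 3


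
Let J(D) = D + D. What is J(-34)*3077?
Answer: -209236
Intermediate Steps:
J(D) = 2*D
J(-34)*3077 = (2*(-34))*3077 = -68*3077 = -209236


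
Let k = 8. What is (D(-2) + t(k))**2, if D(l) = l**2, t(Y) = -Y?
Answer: 16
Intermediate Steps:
(D(-2) + t(k))**2 = ((-2)**2 - 1*8)**2 = (4 - 8)**2 = (-4)**2 = 16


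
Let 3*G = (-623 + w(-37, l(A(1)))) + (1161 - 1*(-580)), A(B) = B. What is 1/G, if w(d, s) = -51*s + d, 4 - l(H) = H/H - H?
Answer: 3/877 ≈ 0.0034208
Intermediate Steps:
l(H) = 3 + H (l(H) = 4 - (H/H - H) = 4 - (1 - H) = 4 + (-1 + H) = 3 + H)
w(d, s) = d - 51*s
G = 877/3 (G = ((-623 + (-37 - 51*(3 + 1))) + (1161 - 1*(-580)))/3 = ((-623 + (-37 - 51*4)) + (1161 + 580))/3 = ((-623 + (-37 - 204)) + 1741)/3 = ((-623 - 241) + 1741)/3 = (-864 + 1741)/3 = (⅓)*877 = 877/3 ≈ 292.33)
1/G = 1/(877/3) = 3/877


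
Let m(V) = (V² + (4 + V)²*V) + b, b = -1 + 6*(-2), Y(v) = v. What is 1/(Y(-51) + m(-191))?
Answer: -1/6642662 ≈ -1.5054e-7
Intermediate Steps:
b = -13 (b = -1 - 12 = -13)
m(V) = -13 + V² + V*(4 + V)² (m(V) = (V² + (4 + V)²*V) - 13 = (V² + V*(4 + V)²) - 13 = -13 + V² + V*(4 + V)²)
1/(Y(-51) + m(-191)) = 1/(-51 + (-13 + (-191)² - 191*(4 - 191)²)) = 1/(-51 + (-13 + 36481 - 191*(-187)²)) = 1/(-51 + (-13 + 36481 - 191*34969)) = 1/(-51 + (-13 + 36481 - 6679079)) = 1/(-51 - 6642611) = 1/(-6642662) = -1/6642662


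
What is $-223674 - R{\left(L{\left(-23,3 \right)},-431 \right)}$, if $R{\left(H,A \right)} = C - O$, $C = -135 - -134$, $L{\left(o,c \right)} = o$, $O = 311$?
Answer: $-223362$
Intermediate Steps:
$C = -1$ ($C = -135 + 134 = -1$)
$R{\left(H,A \right)} = -312$ ($R{\left(H,A \right)} = -1 - 311 = -312$)
$-223674 - R{\left(L{\left(-23,3 \right)},-431 \right)} = -223674 - -312 = -223674 + 312 = -223362$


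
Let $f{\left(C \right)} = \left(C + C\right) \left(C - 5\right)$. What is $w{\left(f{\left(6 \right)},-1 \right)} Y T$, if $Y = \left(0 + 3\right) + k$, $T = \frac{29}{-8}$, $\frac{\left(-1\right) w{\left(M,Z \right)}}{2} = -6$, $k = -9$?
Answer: $261$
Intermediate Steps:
$f{\left(C \right)} = 2 C \left(-5 + C\right)$
$w{\left(M,Z \right)} = 12$ ($w{\left(M,Z \right)} = \left(-2\right) \left(-6\right) = 12$)
$T = - \frac{29}{8}$ ($T = 29 \left(- \frac{1}{8}\right) = - \frac{29}{8} \approx -3.625$)
$Y = -6$ ($Y = \left(0 + 3\right) - 9 = 3 - 9 = -6$)
$w{\left(f{\left(6 \right)},-1 \right)} Y T = 12 \left(-6\right) \left(- \frac{29}{8}\right) = \left(-72\right) \left(- \frac{29}{8}\right) = 261$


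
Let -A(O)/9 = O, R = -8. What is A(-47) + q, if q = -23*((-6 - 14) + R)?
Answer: 1067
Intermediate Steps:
A(O) = -9*O
q = 644 (q = -23*((-6 - 14) - 8) = -23*(-20 - 8) = -23*(-28) = 644)
A(-47) + q = -9*(-47) + 644 = 423 + 644 = 1067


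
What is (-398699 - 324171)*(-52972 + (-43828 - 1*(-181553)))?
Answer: -61265401110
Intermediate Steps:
(-398699 - 324171)*(-52972 + (-43828 - 1*(-181553))) = -722870*(-52972 + (-43828 + 181553)) = -722870*(-52972 + 137725) = -722870*84753 = -61265401110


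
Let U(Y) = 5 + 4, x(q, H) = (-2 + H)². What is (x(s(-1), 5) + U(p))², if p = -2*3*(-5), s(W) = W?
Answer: 324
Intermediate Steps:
p = 30 (p = -6*(-5) = 30)
U(Y) = 9
(x(s(-1), 5) + U(p))² = ((-2 + 5)² + 9)² = (3² + 9)² = (9 + 9)² = 18² = 324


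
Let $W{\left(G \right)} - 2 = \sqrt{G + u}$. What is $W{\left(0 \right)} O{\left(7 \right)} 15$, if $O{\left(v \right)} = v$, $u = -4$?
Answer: $210 + 210 i \approx 210.0 + 210.0 i$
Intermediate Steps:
$W{\left(G \right)} = 2 + \sqrt{-4 + G}$ ($W{\left(G \right)} = 2 + \sqrt{G - 4} = 2 + \sqrt{-4 + G}$)
$W{\left(0 \right)} O{\left(7 \right)} 15 = \left(2 + \sqrt{-4 + 0}\right) 7 \cdot 15 = \left(2 + \sqrt{-4}\right) 7 \cdot 15 = \left(2 + 2 i\right) 7 \cdot 15 = \left(14 + 14 i\right) 15 = 210 + 210 i$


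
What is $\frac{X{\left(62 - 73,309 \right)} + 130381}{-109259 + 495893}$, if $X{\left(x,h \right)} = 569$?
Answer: $\frac{21825}{64439} \approx 0.33869$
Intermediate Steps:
$\frac{X{\left(62 - 73,309 \right)} + 130381}{-109259 + 495893} = \frac{569 + 130381}{-109259 + 495893} = \frac{130950}{386634} = 130950 \cdot \frac{1}{386634} = \frac{21825}{64439}$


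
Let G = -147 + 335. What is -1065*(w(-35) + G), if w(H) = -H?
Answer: -237495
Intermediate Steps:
G = 188
-1065*(w(-35) + G) = -1065*(-1*(-35) + 188) = -1065*(35 + 188) = -1065*223 = -237495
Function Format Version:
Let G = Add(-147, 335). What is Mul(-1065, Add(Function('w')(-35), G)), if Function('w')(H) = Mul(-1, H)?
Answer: -237495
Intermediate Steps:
G = 188
Mul(-1065, Add(Function('w')(-35), G)) = Mul(-1065, Add(Mul(-1, -35), 188)) = Mul(-1065, Add(35, 188)) = Mul(-1065, 223) = -237495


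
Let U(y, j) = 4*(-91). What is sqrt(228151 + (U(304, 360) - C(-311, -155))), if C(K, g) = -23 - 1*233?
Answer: sqrt(228043) ≈ 477.54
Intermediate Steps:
C(K, g) = -256 (C(K, g) = -23 - 233 = -256)
U(y, j) = -364
sqrt(228151 + (U(304, 360) - C(-311, -155))) = sqrt(228151 + (-364 - 1*(-256))) = sqrt(228151 + (-364 + 256)) = sqrt(228151 - 108) = sqrt(228043)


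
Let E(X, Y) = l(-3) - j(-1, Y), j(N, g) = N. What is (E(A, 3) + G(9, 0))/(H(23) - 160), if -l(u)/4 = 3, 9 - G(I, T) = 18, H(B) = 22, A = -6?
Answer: 10/69 ≈ 0.14493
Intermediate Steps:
G(I, T) = -9 (G(I, T) = 9 - 1*18 = 9 - 18 = -9)
l(u) = -12 (l(u) = -4*3 = -12)
E(X, Y) = -11 (E(X, Y) = -12 - 1*(-1) = -12 + 1 = -11)
(E(A, 3) + G(9, 0))/(H(23) - 160) = (-11 - 9)/(22 - 160) = -20/(-138) = -20*(-1/138) = 10/69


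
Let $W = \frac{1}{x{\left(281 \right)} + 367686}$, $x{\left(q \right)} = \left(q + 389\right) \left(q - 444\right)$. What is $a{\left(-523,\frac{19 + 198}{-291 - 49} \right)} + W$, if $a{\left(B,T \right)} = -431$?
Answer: $- \frac{111403155}{258476} \approx -431.0$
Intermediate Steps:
$x{\left(q \right)} = \left(-444 + q\right) \left(389 + q\right)$ ($x{\left(q \right)} = \left(389 + q\right) \left(-444 + q\right) = \left(-444 + q\right) \left(389 + q\right)$)
$W = \frac{1}{258476}$ ($W = \frac{1}{\left(-172716 + 281^{2} - 15455\right) + 367686} = \frac{1}{\left(-172716 + 78961 - 15455\right) + 367686} = \frac{1}{-109210 + 367686} = \frac{1}{258476} \approx 3.8688 \cdot 10^{-6}$)
$a{\left(-523,\frac{19 + 198}{-291 - 49} \right)} + W = -431 + \frac{1}{258476} = - \frac{111403155}{258476}$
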